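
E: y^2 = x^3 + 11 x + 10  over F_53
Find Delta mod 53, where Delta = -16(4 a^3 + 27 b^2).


4 a^3 + 27 b^2 = 4*11^3 + 27*10^2 = 5324 + 2700 = 8024
Delta = -16 * (8024) = -128384
Delta mod 53 = 35

Delta = 35 (mod 53)


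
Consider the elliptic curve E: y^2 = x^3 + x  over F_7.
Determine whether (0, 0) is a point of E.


Check whether y^2 = x^3 + 1 x + 0 (mod 7) for (x, y) = (0, 0).
LHS: y^2 = 0^2 mod 7 = 0
RHS: x^3 + 1 x + 0 = 0^3 + 1*0 + 0 mod 7 = 0
LHS = RHS

Yes, on the curve


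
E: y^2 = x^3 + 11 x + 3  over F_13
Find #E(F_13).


For each x in F_13, count y with y^2 = x^3 + 11 x + 3 mod 13:
  x = 0: RHS = 3, y in [4, 9]  -> 2 point(s)
  x = 5: RHS = 1, y in [1, 12]  -> 2 point(s)
  x = 6: RHS = 12, y in [5, 8]  -> 2 point(s)
  x = 9: RHS = 12, y in [5, 8]  -> 2 point(s)
  x = 11: RHS = 12, y in [5, 8]  -> 2 point(s)
  x = 12: RHS = 4, y in [2, 11]  -> 2 point(s)
Affine points: 12. Add the point at infinity: total = 13.

#E(F_13) = 13


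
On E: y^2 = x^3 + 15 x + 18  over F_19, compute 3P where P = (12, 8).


k = 3 = 11_2 (binary, LSB first: 11)
Double-and-add from P = (12, 8):
  bit 0 = 1: acc = O + (12, 8) = (12, 8)
  bit 1 = 1: acc = (12, 8) + (4, 16) = (4, 3)

3P = (4, 3)


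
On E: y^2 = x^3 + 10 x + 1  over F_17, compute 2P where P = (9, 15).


Doubling: s = (3 x1^2 + a) / (2 y1)
s = (3*9^2 + 10) / (2*15) mod 17 = 9
x3 = s^2 - 2 x1 mod 17 = 9^2 - 2*9 = 12
y3 = s (x1 - x3) - y1 mod 17 = 9 * (9 - 12) - 15 = 9

2P = (12, 9)


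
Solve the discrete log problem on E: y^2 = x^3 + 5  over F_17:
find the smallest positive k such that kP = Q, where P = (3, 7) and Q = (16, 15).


Enumerate multiples of P until we hit Q = (16, 15):
  1P = (3, 7)
  2P = (7, 12)
  3P = (16, 15)
Match found at i = 3.

k = 3


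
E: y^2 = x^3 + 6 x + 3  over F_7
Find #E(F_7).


For each x in F_7, count y with y^2 = x^3 + 6 x + 3 mod 7:
  x = 2: RHS = 2, y in [3, 4]  -> 2 point(s)
  x = 4: RHS = 0, y in [0]  -> 1 point(s)
  x = 5: RHS = 4, y in [2, 5]  -> 2 point(s)
Affine points: 5. Add the point at infinity: total = 6.

#E(F_7) = 6


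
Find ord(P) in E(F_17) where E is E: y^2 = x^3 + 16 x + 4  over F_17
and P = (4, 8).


Compute successive multiples of P until we hit O:
  1P = (4, 8)
  2P = (8, 10)
  3P = (1, 2)
  4P = (16, 2)
  5P = (10, 12)
  6P = (11, 10)
  7P = (0, 15)
  8P = (15, 7)
  ... (continuing to 18P)
  18P = O

ord(P) = 18


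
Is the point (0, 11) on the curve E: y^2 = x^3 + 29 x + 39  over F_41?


Check whether y^2 = x^3 + 29 x + 39 (mod 41) for (x, y) = (0, 11).
LHS: y^2 = 11^2 mod 41 = 39
RHS: x^3 + 29 x + 39 = 0^3 + 29*0 + 39 mod 41 = 39
LHS = RHS

Yes, on the curve


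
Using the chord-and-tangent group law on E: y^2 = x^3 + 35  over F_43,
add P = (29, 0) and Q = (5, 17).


P != Q, so use the chord formula.
s = (y2 - y1) / (x2 - x1) = (17) / (19) mod 43 = 19
x3 = s^2 - x1 - x2 mod 43 = 19^2 - 29 - 5 = 26
y3 = s (x1 - x3) - y1 mod 43 = 19 * (29 - 26) - 0 = 14

P + Q = (26, 14)


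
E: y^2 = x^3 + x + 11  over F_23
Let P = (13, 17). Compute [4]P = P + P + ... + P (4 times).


k = 4 = 100_2 (binary, LSB first: 001)
Double-and-add from P = (13, 17):
  bit 0 = 0: acc unchanged = O
  bit 1 = 0: acc unchanged = O
  bit 2 = 1: acc = O + (13, 17) = (13, 17)

4P = (13, 17)


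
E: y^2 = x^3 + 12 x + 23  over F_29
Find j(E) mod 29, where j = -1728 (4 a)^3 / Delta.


Delta = -16(4 a^3 + 27 b^2) mod 29 = 6
-1728 * (4 a)^3 = -1728 * (4*12)^3 mod 29 = 6
j = 6 * 6^(-1) mod 29 = 1

j = 1 (mod 29)


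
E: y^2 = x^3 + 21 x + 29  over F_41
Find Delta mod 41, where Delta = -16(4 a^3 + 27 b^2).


4 a^3 + 27 b^2 = 4*21^3 + 27*29^2 = 37044 + 22707 = 59751
Delta = -16 * (59751) = -956016
Delta mod 41 = 22

Delta = 22 (mod 41)


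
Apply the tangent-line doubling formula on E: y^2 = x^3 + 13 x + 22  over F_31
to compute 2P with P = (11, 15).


Doubling: s = (3 x1^2 + a) / (2 y1)
s = (3*11^2 + 13) / (2*15) mod 31 = 27
x3 = s^2 - 2 x1 mod 31 = 27^2 - 2*11 = 25
y3 = s (x1 - x3) - y1 mod 31 = 27 * (11 - 25) - 15 = 10

2P = (25, 10)


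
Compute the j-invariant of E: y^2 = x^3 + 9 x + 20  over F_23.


Delta = -16(4 a^3 + 27 b^2) mod 23 = 10
-1728 * (4 a)^3 = -1728 * (4*9)^3 mod 23 = 10
j = 10 * 10^(-1) mod 23 = 1

j = 1 (mod 23)


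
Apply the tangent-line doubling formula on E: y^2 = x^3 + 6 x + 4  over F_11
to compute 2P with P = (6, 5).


Doubling: s = (3 x1^2 + a) / (2 y1)
s = (3*6^2 + 6) / (2*5) mod 11 = 7
x3 = s^2 - 2 x1 mod 11 = 7^2 - 2*6 = 4
y3 = s (x1 - x3) - y1 mod 11 = 7 * (6 - 4) - 5 = 9

2P = (4, 9)


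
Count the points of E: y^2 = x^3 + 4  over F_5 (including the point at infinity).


For each x in F_5, count y with y^2 = x^3 + 0 x + 4 mod 5:
  x = 0: RHS = 4, y in [2, 3]  -> 2 point(s)
  x = 1: RHS = 0, y in [0]  -> 1 point(s)
  x = 3: RHS = 1, y in [1, 4]  -> 2 point(s)
Affine points: 5. Add the point at infinity: total = 6.

#E(F_5) = 6


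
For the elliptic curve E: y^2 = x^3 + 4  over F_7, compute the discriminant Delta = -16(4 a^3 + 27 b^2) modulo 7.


4 a^3 + 27 b^2 = 4*0^3 + 27*4^2 = 0 + 432 = 432
Delta = -16 * (432) = -6912
Delta mod 7 = 4

Delta = 4 (mod 7)


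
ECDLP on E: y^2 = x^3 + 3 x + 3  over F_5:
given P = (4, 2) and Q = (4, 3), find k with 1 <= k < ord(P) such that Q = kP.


Enumerate multiples of P until we hit Q = (4, 3):
  1P = (4, 2)
  2P = (3, 2)
  3P = (3, 3)
  4P = (4, 3)
Match found at i = 4.

k = 4


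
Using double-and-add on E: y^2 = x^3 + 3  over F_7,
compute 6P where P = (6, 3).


k = 6 = 110_2 (binary, LSB first: 011)
Double-and-add from P = (6, 3):
  bit 0 = 0: acc unchanged = O
  bit 1 = 1: acc = O + (4, 5) = (4, 5)
  bit 2 = 1: acc = (4, 5) + (3, 4) = (1, 5)

6P = (1, 5)


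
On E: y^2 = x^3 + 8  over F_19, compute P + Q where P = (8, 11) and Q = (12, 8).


P != Q, so use the chord formula.
s = (y2 - y1) / (x2 - x1) = (16) / (4) mod 19 = 4
x3 = s^2 - x1 - x2 mod 19 = 4^2 - 8 - 12 = 15
y3 = s (x1 - x3) - y1 mod 19 = 4 * (8 - 15) - 11 = 18

P + Q = (15, 18)


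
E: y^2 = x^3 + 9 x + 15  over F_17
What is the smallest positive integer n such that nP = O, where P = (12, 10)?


Compute successive multiples of P until we hit O:
  1P = (12, 10)
  2P = (12, 7)
  3P = O

ord(P) = 3


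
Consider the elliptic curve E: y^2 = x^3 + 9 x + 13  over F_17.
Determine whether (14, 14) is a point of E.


Check whether y^2 = x^3 + 9 x + 13 (mod 17) for (x, y) = (14, 14).
LHS: y^2 = 14^2 mod 17 = 9
RHS: x^3 + 9 x + 13 = 14^3 + 9*14 + 13 mod 17 = 10
LHS != RHS

No, not on the curve


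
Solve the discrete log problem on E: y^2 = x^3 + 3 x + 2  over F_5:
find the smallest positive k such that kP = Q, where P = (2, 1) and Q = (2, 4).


Enumerate multiples of P until we hit Q = (2, 4):
  1P = (2, 1)
  2P = (1, 4)
  3P = (1, 1)
  4P = (2, 4)
Match found at i = 4.

k = 4


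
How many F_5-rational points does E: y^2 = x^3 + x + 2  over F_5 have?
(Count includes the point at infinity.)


For each x in F_5, count y with y^2 = x^3 + 1 x + 2 mod 5:
  x = 1: RHS = 4, y in [2, 3]  -> 2 point(s)
  x = 4: RHS = 0, y in [0]  -> 1 point(s)
Affine points: 3. Add the point at infinity: total = 4.

#E(F_5) = 4


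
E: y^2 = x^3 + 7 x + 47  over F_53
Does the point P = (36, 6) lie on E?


Check whether y^2 = x^3 + 7 x + 47 (mod 53) for (x, y) = (36, 6).
LHS: y^2 = 6^2 mod 53 = 36
RHS: x^3 + 7 x + 47 = 36^3 + 7*36 + 47 mod 53 = 50
LHS != RHS

No, not on the curve


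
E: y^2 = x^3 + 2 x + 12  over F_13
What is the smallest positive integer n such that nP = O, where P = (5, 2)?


Compute successive multiples of P until we hit O:
  1P = (5, 2)
  2P = (12, 3)
  3P = (0, 8)
  4P = (11, 0)
  5P = (0, 5)
  6P = (12, 10)
  7P = (5, 11)
  8P = O

ord(P) = 8


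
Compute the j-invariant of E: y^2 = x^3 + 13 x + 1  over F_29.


Delta = -16(4 a^3 + 27 b^2) mod 29 = 16
-1728 * (4 a)^3 = -1728 * (4*13)^3 mod 29 = 18
j = 18 * 16^(-1) mod 29 = 12

j = 12 (mod 29)


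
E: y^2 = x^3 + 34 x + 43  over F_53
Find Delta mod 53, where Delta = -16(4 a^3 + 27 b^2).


4 a^3 + 27 b^2 = 4*34^3 + 27*43^2 = 157216 + 49923 = 207139
Delta = -16 * (207139) = -3314224
Delta mod 53 = 25

Delta = 25 (mod 53)


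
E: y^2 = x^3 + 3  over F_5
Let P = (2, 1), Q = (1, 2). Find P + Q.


P != Q, so use the chord formula.
s = (y2 - y1) / (x2 - x1) = (1) / (4) mod 5 = 4
x3 = s^2 - x1 - x2 mod 5 = 4^2 - 2 - 1 = 3
y3 = s (x1 - x3) - y1 mod 5 = 4 * (2 - 3) - 1 = 0

P + Q = (3, 0)


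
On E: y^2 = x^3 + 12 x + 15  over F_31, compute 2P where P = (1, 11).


Doubling: s = (3 x1^2 + a) / (2 y1)
s = (3*1^2 + 12) / (2*11) mod 31 = 19
x3 = s^2 - 2 x1 mod 31 = 19^2 - 2*1 = 18
y3 = s (x1 - x3) - y1 mod 31 = 19 * (1 - 18) - 11 = 7

2P = (18, 7)


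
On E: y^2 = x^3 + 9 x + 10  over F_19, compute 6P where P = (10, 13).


k = 6 = 110_2 (binary, LSB first: 011)
Double-and-add from P = (10, 13):
  bit 0 = 0: acc unchanged = O
  bit 1 = 1: acc = O + (3, 11) = (3, 11)
  bit 2 = 1: acc = (3, 11) + (5, 3) = (8, 9)

6P = (8, 9)


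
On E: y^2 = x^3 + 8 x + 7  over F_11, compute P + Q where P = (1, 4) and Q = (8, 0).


P != Q, so use the chord formula.
s = (y2 - y1) / (x2 - x1) = (7) / (7) mod 11 = 1
x3 = s^2 - x1 - x2 mod 11 = 1^2 - 1 - 8 = 3
y3 = s (x1 - x3) - y1 mod 11 = 1 * (1 - 3) - 4 = 5

P + Q = (3, 5)


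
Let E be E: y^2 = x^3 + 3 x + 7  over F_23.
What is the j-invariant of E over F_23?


Delta = -16(4 a^3 + 27 b^2) mod 23 = 12
-1728 * (4 a)^3 = -1728 * (4*3)^3 mod 23 = 14
j = 14 * 12^(-1) mod 23 = 5

j = 5 (mod 23)


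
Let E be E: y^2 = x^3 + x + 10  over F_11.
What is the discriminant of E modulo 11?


4 a^3 + 27 b^2 = 4*1^3 + 27*10^2 = 4 + 2700 = 2704
Delta = -16 * (2704) = -43264
Delta mod 11 = 10

Delta = 10 (mod 11)


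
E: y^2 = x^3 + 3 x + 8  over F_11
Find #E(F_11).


For each x in F_11, count y with y^2 = x^3 + 3 x + 8 mod 11:
  x = 1: RHS = 1, y in [1, 10]  -> 2 point(s)
  x = 2: RHS = 0, y in [0]  -> 1 point(s)
  x = 3: RHS = 0, y in [0]  -> 1 point(s)
  x = 5: RHS = 5, y in [4, 7]  -> 2 point(s)
  x = 6: RHS = 0, y in [0]  -> 1 point(s)
  x = 7: RHS = 9, y in [3, 8]  -> 2 point(s)
  x = 8: RHS = 5, y in [4, 7]  -> 2 point(s)
  x = 9: RHS = 5, y in [4, 7]  -> 2 point(s)
  x = 10: RHS = 4, y in [2, 9]  -> 2 point(s)
Affine points: 15. Add the point at infinity: total = 16.

#E(F_11) = 16


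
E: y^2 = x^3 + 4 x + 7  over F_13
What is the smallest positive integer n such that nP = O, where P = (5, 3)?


Compute successive multiples of P until we hit O:
  1P = (5, 3)
  2P = (7, 1)
  3P = (2, 7)
  4P = (2, 6)
  5P = (7, 12)
  6P = (5, 10)
  7P = O

ord(P) = 7


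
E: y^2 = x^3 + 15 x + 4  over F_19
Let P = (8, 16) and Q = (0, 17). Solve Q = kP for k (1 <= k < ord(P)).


Enumerate multiples of P until we hit Q = (0, 17):
  1P = (8, 16)
  2P = (1, 18)
  3P = (0, 17)
Match found at i = 3.

k = 3


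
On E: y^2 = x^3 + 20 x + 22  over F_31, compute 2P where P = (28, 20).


Doubling: s = (3 x1^2 + a) / (2 y1)
s = (3*28^2 + 20) / (2*20) mod 31 = 19
x3 = s^2 - 2 x1 mod 31 = 19^2 - 2*28 = 26
y3 = s (x1 - x3) - y1 mod 31 = 19 * (28 - 26) - 20 = 18

2P = (26, 18)


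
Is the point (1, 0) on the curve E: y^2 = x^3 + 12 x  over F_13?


Check whether y^2 = x^3 + 12 x + 0 (mod 13) for (x, y) = (1, 0).
LHS: y^2 = 0^2 mod 13 = 0
RHS: x^3 + 12 x + 0 = 1^3 + 12*1 + 0 mod 13 = 0
LHS = RHS

Yes, on the curve


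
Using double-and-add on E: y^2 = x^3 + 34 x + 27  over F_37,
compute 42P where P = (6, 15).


k = 42 = 101010_2 (binary, LSB first: 010101)
Double-and-add from P = (6, 15):
  bit 0 = 0: acc unchanged = O
  bit 1 = 1: acc = O + (28, 19) = (28, 19)
  bit 2 = 0: acc unchanged = (28, 19)
  bit 3 = 1: acc = (28, 19) + (15, 8) = (35, 32)
  bit 4 = 0: acc unchanged = (35, 32)
  bit 5 = 1: acc = (35, 32) + (14, 18) = (9, 10)

42P = (9, 10)


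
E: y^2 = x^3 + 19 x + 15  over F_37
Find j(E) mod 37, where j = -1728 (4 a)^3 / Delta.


Delta = -16(4 a^3 + 27 b^2) mod 37 = 28
-1728 * (4 a)^3 = -1728 * (4*19)^3 mod 37 = 14
j = 14 * 28^(-1) mod 37 = 19

j = 19 (mod 37)


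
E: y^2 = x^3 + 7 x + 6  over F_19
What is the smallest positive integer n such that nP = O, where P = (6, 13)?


Compute successive multiples of P until we hit O:
  1P = (6, 13)
  2P = (14, 13)
  3P = (18, 6)
  4P = (15, 16)
  5P = (15, 3)
  6P = (18, 13)
  7P = (14, 6)
  8P = (6, 6)
  ... (continuing to 9P)
  9P = O

ord(P) = 9


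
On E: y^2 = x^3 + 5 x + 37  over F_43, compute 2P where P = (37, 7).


Doubling: s = (3 x1^2 + a) / (2 y1)
s = (3*37^2 + 5) / (2*7) mod 43 = 5
x3 = s^2 - 2 x1 mod 43 = 5^2 - 2*37 = 37
y3 = s (x1 - x3) - y1 mod 43 = 5 * (37 - 37) - 7 = 36

2P = (37, 36)


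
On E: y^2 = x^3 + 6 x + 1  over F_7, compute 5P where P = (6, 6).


k = 5 = 101_2 (binary, LSB first: 101)
Double-and-add from P = (6, 6):
  bit 0 = 1: acc = O + (6, 6) = (6, 6)
  bit 1 = 0: acc unchanged = (6, 6)
  bit 2 = 1: acc = (6, 6) + (3, 2) = (6, 1)

5P = (6, 1)


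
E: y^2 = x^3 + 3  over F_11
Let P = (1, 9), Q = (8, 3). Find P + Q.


P != Q, so use the chord formula.
s = (y2 - y1) / (x2 - x1) = (5) / (7) mod 11 = 7
x3 = s^2 - x1 - x2 mod 11 = 7^2 - 1 - 8 = 7
y3 = s (x1 - x3) - y1 mod 11 = 7 * (1 - 7) - 9 = 4

P + Q = (7, 4)


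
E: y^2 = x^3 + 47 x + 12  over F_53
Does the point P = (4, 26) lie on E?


Check whether y^2 = x^3 + 47 x + 12 (mod 53) for (x, y) = (4, 26).
LHS: y^2 = 26^2 mod 53 = 40
RHS: x^3 + 47 x + 12 = 4^3 + 47*4 + 12 mod 53 = 52
LHS != RHS

No, not on the curve


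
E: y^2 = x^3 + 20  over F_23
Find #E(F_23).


For each x in F_23, count y with y^2 = x^3 + 0 x + 20 mod 23:
  x = 3: RHS = 1, y in [1, 22]  -> 2 point(s)
  x = 6: RHS = 6, y in [11, 12]  -> 2 point(s)
  x = 7: RHS = 18, y in [8, 15]  -> 2 point(s)
  x = 8: RHS = 3, y in [7, 16]  -> 2 point(s)
  x = 9: RHS = 13, y in [6, 17]  -> 2 point(s)
  x = 10: RHS = 8, y in [10, 13]  -> 2 point(s)
  x = 12: RHS = 0, y in [0]  -> 1 point(s)
  x = 13: RHS = 9, y in [3, 20]  -> 2 point(s)
  x = 14: RHS = 4, y in [2, 21]  -> 2 point(s)
  x = 19: RHS = 2, y in [5, 18]  -> 2 point(s)
  x = 20: RHS = 16, y in [4, 19]  -> 2 point(s)
  x = 21: RHS = 12, y in [9, 14]  -> 2 point(s)
Affine points: 23. Add the point at infinity: total = 24.

#E(F_23) = 24


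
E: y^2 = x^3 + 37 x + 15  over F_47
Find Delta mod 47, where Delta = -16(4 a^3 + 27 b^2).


4 a^3 + 27 b^2 = 4*37^3 + 27*15^2 = 202612 + 6075 = 208687
Delta = -16 * (208687) = -3338992
Delta mod 47 = 29

Delta = 29 (mod 47)


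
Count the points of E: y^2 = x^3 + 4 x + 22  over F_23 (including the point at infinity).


For each x in F_23, count y with y^2 = x^3 + 4 x + 22 mod 23:
  x = 1: RHS = 4, y in [2, 21]  -> 2 point(s)
  x = 5: RHS = 6, y in [11, 12]  -> 2 point(s)
  x = 6: RHS = 9, y in [3, 20]  -> 2 point(s)
  x = 7: RHS = 2, y in [5, 18]  -> 2 point(s)
  x = 10: RHS = 4, y in [2, 21]  -> 2 point(s)
  x = 12: RHS = 4, y in [2, 21]  -> 2 point(s)
  x = 14: RHS = 16, y in [4, 19]  -> 2 point(s)
  x = 17: RHS = 12, y in [9, 14]  -> 2 point(s)
  x = 20: RHS = 6, y in [11, 12]  -> 2 point(s)
  x = 21: RHS = 6, y in [11, 12]  -> 2 point(s)
Affine points: 20. Add the point at infinity: total = 21.

#E(F_23) = 21


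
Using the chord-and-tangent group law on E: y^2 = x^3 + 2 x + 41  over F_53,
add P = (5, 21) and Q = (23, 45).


P != Q, so use the chord formula.
s = (y2 - y1) / (x2 - x1) = (24) / (18) mod 53 = 19
x3 = s^2 - x1 - x2 mod 53 = 19^2 - 5 - 23 = 15
y3 = s (x1 - x3) - y1 mod 53 = 19 * (5 - 15) - 21 = 1

P + Q = (15, 1)


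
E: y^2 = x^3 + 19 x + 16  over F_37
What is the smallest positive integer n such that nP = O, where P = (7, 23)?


Compute successive multiples of P until we hit O:
  1P = (7, 23)
  2P = (27, 11)
  3P = (30, 13)
  4P = (36, 25)
  5P = (1, 31)
  6P = (2, 32)
  7P = (12, 23)
  8P = (18, 14)
  ... (continuing to 37P)
  37P = O

ord(P) = 37


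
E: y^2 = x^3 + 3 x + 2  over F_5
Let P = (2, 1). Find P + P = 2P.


Doubling: s = (3 x1^2 + a) / (2 y1)
s = (3*2^2 + 3) / (2*1) mod 5 = 0
x3 = s^2 - 2 x1 mod 5 = 0^2 - 2*2 = 1
y3 = s (x1 - x3) - y1 mod 5 = 0 * (2 - 1) - 1 = 4

2P = (1, 4)


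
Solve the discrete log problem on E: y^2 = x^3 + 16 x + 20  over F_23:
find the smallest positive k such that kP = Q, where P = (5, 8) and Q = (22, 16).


Enumerate multiples of P until we hit Q = (22, 16):
  1P = (5, 8)
  2P = (21, 16)
  3P = (3, 16)
  4P = (8, 4)
  5P = (22, 7)
  6P = (12, 10)
  7P = (15, 22)
  8P = (16, 18)
  9P = (11, 20)
  10P = (11, 3)
  11P = (16, 5)
  12P = (15, 1)
  13P = (12, 13)
  14P = (22, 16)
Match found at i = 14.

k = 14


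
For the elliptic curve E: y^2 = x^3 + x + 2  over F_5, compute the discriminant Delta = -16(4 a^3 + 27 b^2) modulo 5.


4 a^3 + 27 b^2 = 4*1^3 + 27*2^2 = 4 + 108 = 112
Delta = -16 * (112) = -1792
Delta mod 5 = 3

Delta = 3 (mod 5)


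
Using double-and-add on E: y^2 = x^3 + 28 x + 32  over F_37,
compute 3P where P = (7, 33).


k = 3 = 11_2 (binary, LSB first: 11)
Double-and-add from P = (7, 33):
  bit 0 = 1: acc = O + (7, 33) = (7, 33)
  bit 1 = 1: acc = (7, 33) + (13, 15) = (26, 24)

3P = (26, 24)


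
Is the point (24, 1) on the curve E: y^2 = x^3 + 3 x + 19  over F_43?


Check whether y^2 = x^3 + 3 x + 19 (mod 43) for (x, y) = (24, 1).
LHS: y^2 = 1^2 mod 43 = 1
RHS: x^3 + 3 x + 19 = 24^3 + 3*24 + 19 mod 43 = 26
LHS != RHS

No, not on the curve


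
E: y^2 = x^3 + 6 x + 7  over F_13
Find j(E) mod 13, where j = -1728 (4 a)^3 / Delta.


Delta = -16(4 a^3 + 27 b^2) mod 13 = 4
-1728 * (4 a)^3 = -1728 * (4*6)^3 mod 13 = 5
j = 5 * 4^(-1) mod 13 = 11

j = 11 (mod 13)


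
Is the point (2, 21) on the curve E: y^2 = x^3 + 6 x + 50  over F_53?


Check whether y^2 = x^3 + 6 x + 50 (mod 53) for (x, y) = (2, 21).
LHS: y^2 = 21^2 mod 53 = 17
RHS: x^3 + 6 x + 50 = 2^3 + 6*2 + 50 mod 53 = 17
LHS = RHS

Yes, on the curve


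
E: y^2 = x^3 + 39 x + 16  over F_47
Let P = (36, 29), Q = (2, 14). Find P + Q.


P != Q, so use the chord formula.
s = (y2 - y1) / (x2 - x1) = (32) / (13) mod 47 = 35
x3 = s^2 - x1 - x2 mod 47 = 35^2 - 36 - 2 = 12
y3 = s (x1 - x3) - y1 mod 47 = 35 * (36 - 12) - 29 = 12

P + Q = (12, 12)


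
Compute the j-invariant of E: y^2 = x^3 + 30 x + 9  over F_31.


Delta = -16(4 a^3 + 27 b^2) mod 31 = 9
-1728 * (4 a)^3 = -1728 * (4*30)^3 mod 31 = 15
j = 15 * 9^(-1) mod 31 = 12

j = 12 (mod 31)


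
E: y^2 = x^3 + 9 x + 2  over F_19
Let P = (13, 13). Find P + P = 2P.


Doubling: s = (3 x1^2 + a) / (2 y1)
s = (3*13^2 + 9) / (2*13) mod 19 = 14
x3 = s^2 - 2 x1 mod 19 = 14^2 - 2*13 = 18
y3 = s (x1 - x3) - y1 mod 19 = 14 * (13 - 18) - 13 = 12

2P = (18, 12)


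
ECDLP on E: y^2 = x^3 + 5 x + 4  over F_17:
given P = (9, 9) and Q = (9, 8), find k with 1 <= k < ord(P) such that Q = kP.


Enumerate multiples of P until we hit Q = (9, 8):
  1P = (9, 9)
  2P = (14, 9)
  3P = (11, 8)
  4P = (10, 0)
  5P = (11, 9)
  6P = (14, 8)
  7P = (9, 8)
Match found at i = 7.

k = 7


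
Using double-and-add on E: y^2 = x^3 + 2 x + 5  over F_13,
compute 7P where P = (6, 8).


k = 7 = 111_2 (binary, LSB first: 111)
Double-and-add from P = (6, 8):
  bit 0 = 1: acc = O + (6, 8) = (6, 8)
  bit 1 = 1: acc = (6, 8) + (5, 7) = (3, 8)
  bit 2 = 1: acc = (3, 8) + (4, 5) = (2, 2)

7P = (2, 2)


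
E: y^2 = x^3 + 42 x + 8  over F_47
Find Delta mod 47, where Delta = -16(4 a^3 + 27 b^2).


4 a^3 + 27 b^2 = 4*42^3 + 27*8^2 = 296352 + 1728 = 298080
Delta = -16 * (298080) = -4769280
Delta mod 47 = 45

Delta = 45 (mod 47)


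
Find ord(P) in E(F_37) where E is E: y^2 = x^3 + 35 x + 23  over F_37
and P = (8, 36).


Compute successive multiples of P until we hit O:
  1P = (8, 36)
  2P = (18, 26)
  3P = (12, 5)
  4P = (10, 35)
  5P = (10, 2)
  6P = (12, 32)
  7P = (18, 11)
  8P = (8, 1)
  ... (continuing to 9P)
  9P = O

ord(P) = 9


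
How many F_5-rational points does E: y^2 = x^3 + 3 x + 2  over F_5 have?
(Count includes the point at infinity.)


For each x in F_5, count y with y^2 = x^3 + 3 x + 2 mod 5:
  x = 1: RHS = 1, y in [1, 4]  -> 2 point(s)
  x = 2: RHS = 1, y in [1, 4]  -> 2 point(s)
Affine points: 4. Add the point at infinity: total = 5.

#E(F_5) = 5


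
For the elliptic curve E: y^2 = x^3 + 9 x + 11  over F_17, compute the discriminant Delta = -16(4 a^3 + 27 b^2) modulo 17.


4 a^3 + 27 b^2 = 4*9^3 + 27*11^2 = 2916 + 3267 = 6183
Delta = -16 * (6183) = -98928
Delta mod 17 = 12

Delta = 12 (mod 17)


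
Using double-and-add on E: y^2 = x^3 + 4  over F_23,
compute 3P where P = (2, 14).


k = 3 = 11_2 (binary, LSB first: 11)
Double-and-add from P = (2, 14):
  bit 0 = 1: acc = O + (2, 14) = (2, 14)
  bit 1 = 1: acc = (2, 14) + (22, 7) = (7, 5)

3P = (7, 5)


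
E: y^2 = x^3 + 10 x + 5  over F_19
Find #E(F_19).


For each x in F_19, count y with y^2 = x^3 + 10 x + 5 mod 19:
  x = 0: RHS = 5, y in [9, 10]  -> 2 point(s)
  x = 1: RHS = 16, y in [4, 15]  -> 2 point(s)
  x = 3: RHS = 5, y in [9, 10]  -> 2 point(s)
  x = 5: RHS = 9, y in [3, 16]  -> 2 point(s)
  x = 7: RHS = 0, y in [0]  -> 1 point(s)
  x = 9: RHS = 7, y in [8, 11]  -> 2 point(s)
  x = 14: RHS = 1, y in [1, 18]  -> 2 point(s)
  x = 16: RHS = 5, y in [9, 10]  -> 2 point(s)
Affine points: 15. Add the point at infinity: total = 16.

#E(F_19) = 16


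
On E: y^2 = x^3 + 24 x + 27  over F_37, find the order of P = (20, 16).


Compute successive multiples of P until we hit O:
  1P = (20, 16)
  2P = (24, 16)
  3P = (30, 21)
  4P = (15, 5)
  5P = (32, 2)
  6P = (10, 34)
  7P = (28, 28)
  8P = (19, 4)
  ... (continuing to 18P)
  18P = O

ord(P) = 18


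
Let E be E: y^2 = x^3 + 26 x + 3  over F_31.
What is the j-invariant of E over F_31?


Delta = -16(4 a^3 + 27 b^2) mod 31 = 20
-1728 * (4 a)^3 = -1728 * (4*26)^3 mod 31 = 15
j = 15 * 20^(-1) mod 31 = 24

j = 24 (mod 31)


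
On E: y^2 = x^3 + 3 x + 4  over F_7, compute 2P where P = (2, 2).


Doubling: s = (3 x1^2 + a) / (2 y1)
s = (3*2^2 + 3) / (2*2) mod 7 = 2
x3 = s^2 - 2 x1 mod 7 = 2^2 - 2*2 = 0
y3 = s (x1 - x3) - y1 mod 7 = 2 * (2 - 0) - 2 = 2

2P = (0, 2)


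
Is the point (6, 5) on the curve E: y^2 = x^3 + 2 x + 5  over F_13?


Check whether y^2 = x^3 + 2 x + 5 (mod 13) for (x, y) = (6, 5).
LHS: y^2 = 5^2 mod 13 = 12
RHS: x^3 + 2 x + 5 = 6^3 + 2*6 + 5 mod 13 = 12
LHS = RHS

Yes, on the curve


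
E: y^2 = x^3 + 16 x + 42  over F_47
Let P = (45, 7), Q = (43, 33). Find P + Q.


P != Q, so use the chord formula.
s = (y2 - y1) / (x2 - x1) = (26) / (45) mod 47 = 34
x3 = s^2 - x1 - x2 mod 47 = 34^2 - 45 - 43 = 34
y3 = s (x1 - x3) - y1 mod 47 = 34 * (45 - 34) - 7 = 38

P + Q = (34, 38)


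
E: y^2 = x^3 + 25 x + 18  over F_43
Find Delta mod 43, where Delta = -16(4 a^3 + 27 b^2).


4 a^3 + 27 b^2 = 4*25^3 + 27*18^2 = 62500 + 8748 = 71248
Delta = -16 * (71248) = -1139968
Delta mod 43 = 5

Delta = 5 (mod 43)


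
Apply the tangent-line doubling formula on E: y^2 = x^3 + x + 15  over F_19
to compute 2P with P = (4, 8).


Doubling: s = (3 x1^2 + a) / (2 y1)
s = (3*4^2 + 1) / (2*8) mod 19 = 9
x3 = s^2 - 2 x1 mod 19 = 9^2 - 2*4 = 16
y3 = s (x1 - x3) - y1 mod 19 = 9 * (4 - 16) - 8 = 17

2P = (16, 17)


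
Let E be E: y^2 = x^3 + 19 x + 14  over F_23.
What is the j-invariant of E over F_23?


Delta = -16(4 a^3 + 27 b^2) mod 23 = 16
-1728 * (4 a)^3 = -1728 * (4*19)^3 mod 23 = 6
j = 6 * 16^(-1) mod 23 = 9

j = 9 (mod 23)


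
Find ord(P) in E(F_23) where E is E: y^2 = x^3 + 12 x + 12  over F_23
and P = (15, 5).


Compute successive multiples of P until we hit O:
  1P = (15, 5)
  2P = (20, 8)
  3P = (4, 20)
  4P = (7, 5)
  5P = (1, 18)
  6P = (0, 9)
  7P = (14, 7)
  8P = (21, 7)
  ... (continuing to 26P)
  26P = O

ord(P) = 26


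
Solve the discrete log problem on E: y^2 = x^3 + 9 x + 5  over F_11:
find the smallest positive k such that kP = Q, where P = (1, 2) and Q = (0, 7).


Enumerate multiples of P until we hit Q = (0, 7):
  1P = (1, 2)
  2P = (7, 2)
  3P = (3, 9)
  4P = (0, 7)
Match found at i = 4.

k = 4


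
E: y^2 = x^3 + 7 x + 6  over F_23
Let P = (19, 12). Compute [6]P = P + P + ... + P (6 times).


k = 6 = 110_2 (binary, LSB first: 011)
Double-and-add from P = (19, 12):
  bit 0 = 0: acc unchanged = O
  bit 1 = 1: acc = O + (20, 2) = (20, 2)
  bit 2 = 1: acc = (20, 2) + (15, 6) = (19, 11)

6P = (19, 11)


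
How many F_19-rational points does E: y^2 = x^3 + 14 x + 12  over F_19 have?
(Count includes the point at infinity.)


For each x in F_19, count y with y^2 = x^3 + 14 x + 12 mod 19:
  x = 3: RHS = 5, y in [9, 10]  -> 2 point(s)
  x = 5: RHS = 17, y in [6, 13]  -> 2 point(s)
  x = 7: RHS = 16, y in [4, 15]  -> 2 point(s)
  x = 8: RHS = 9, y in [3, 16]  -> 2 point(s)
  x = 13: RHS = 16, y in [4, 15]  -> 2 point(s)
  x = 14: RHS = 7, y in [8, 11]  -> 2 point(s)
  x = 15: RHS = 6, y in [5, 14]  -> 2 point(s)
  x = 16: RHS = 0, y in [0]  -> 1 point(s)
  x = 18: RHS = 16, y in [4, 15]  -> 2 point(s)
Affine points: 17. Add the point at infinity: total = 18.

#E(F_19) = 18


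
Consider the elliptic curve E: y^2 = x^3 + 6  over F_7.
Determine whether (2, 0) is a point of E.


Check whether y^2 = x^3 + 0 x + 6 (mod 7) for (x, y) = (2, 0).
LHS: y^2 = 0^2 mod 7 = 0
RHS: x^3 + 0 x + 6 = 2^3 + 0*2 + 6 mod 7 = 0
LHS = RHS

Yes, on the curve


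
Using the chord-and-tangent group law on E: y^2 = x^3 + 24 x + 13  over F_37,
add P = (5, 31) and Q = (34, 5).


P != Q, so use the chord formula.
s = (y2 - y1) / (x2 - x1) = (11) / (29) mod 37 = 31
x3 = s^2 - x1 - x2 mod 37 = 31^2 - 5 - 34 = 34
y3 = s (x1 - x3) - y1 mod 37 = 31 * (5 - 34) - 31 = 32

P + Q = (34, 32)


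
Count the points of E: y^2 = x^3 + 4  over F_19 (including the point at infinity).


For each x in F_19, count y with y^2 = x^3 + 0 x + 4 mod 19:
  x = 0: RHS = 4, y in [2, 17]  -> 2 point(s)
  x = 1: RHS = 5, y in [9, 10]  -> 2 point(s)
  x = 4: RHS = 11, y in [7, 12]  -> 2 point(s)
  x = 6: RHS = 11, y in [7, 12]  -> 2 point(s)
  x = 7: RHS = 5, y in [9, 10]  -> 2 point(s)
  x = 9: RHS = 11, y in [7, 12]  -> 2 point(s)
  x = 10: RHS = 16, y in [4, 15]  -> 2 point(s)
  x = 11: RHS = 5, y in [9, 10]  -> 2 point(s)
  x = 13: RHS = 16, y in [4, 15]  -> 2 point(s)
  x = 15: RHS = 16, y in [4, 15]  -> 2 point(s)
Affine points: 20. Add the point at infinity: total = 21.

#E(F_19) = 21


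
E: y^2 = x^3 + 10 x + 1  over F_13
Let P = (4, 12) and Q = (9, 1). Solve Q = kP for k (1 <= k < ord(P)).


Enumerate multiples of P until we hit Q = (9, 1):
  1P = (4, 12)
  2P = (1, 5)
  3P = (12, 4)
  4P = (11, 8)
  5P = (10, 10)
  6P = (2, 9)
  7P = (6, 11)
  8P = (0, 12)
  9P = (9, 1)
Match found at i = 9.

k = 9


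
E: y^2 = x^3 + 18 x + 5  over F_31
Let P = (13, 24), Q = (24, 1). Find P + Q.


P != Q, so use the chord formula.
s = (y2 - y1) / (x2 - x1) = (8) / (11) mod 31 = 12
x3 = s^2 - x1 - x2 mod 31 = 12^2 - 13 - 24 = 14
y3 = s (x1 - x3) - y1 mod 31 = 12 * (13 - 14) - 24 = 26

P + Q = (14, 26)


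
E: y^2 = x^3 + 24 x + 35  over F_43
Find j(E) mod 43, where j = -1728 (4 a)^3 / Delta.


Delta = -16(4 a^3 + 27 b^2) mod 43 = 33
-1728 * (4 a)^3 = -1728 * (4*24)^3 mod 43 = 41
j = 41 * 33^(-1) mod 43 = 26

j = 26 (mod 43)


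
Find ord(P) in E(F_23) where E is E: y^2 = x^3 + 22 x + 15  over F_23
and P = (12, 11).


Compute successive multiples of P until we hit O:
  1P = (12, 11)
  2P = (12, 12)
  3P = O

ord(P) = 3


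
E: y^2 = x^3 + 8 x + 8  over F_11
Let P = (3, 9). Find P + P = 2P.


Doubling: s = (3 x1^2 + a) / (2 y1)
s = (3*3^2 + 8) / (2*9) mod 11 = 5
x3 = s^2 - 2 x1 mod 11 = 5^2 - 2*3 = 8
y3 = s (x1 - x3) - y1 mod 11 = 5 * (3 - 8) - 9 = 10

2P = (8, 10)


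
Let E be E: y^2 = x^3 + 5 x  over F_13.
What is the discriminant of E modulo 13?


4 a^3 + 27 b^2 = 4*5^3 + 27*0^2 = 500 + 0 = 500
Delta = -16 * (500) = -8000
Delta mod 13 = 8

Delta = 8 (mod 13)


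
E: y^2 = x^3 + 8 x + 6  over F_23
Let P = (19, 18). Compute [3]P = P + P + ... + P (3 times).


k = 3 = 11_2 (binary, LSB first: 11)
Double-and-add from P = (19, 18):
  bit 0 = 1: acc = O + (19, 18) = (19, 18)
  bit 1 = 1: acc = (19, 18) + (9, 18) = (18, 5)

3P = (18, 5)


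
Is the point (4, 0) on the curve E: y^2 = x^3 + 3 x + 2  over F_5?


Check whether y^2 = x^3 + 3 x + 2 (mod 5) for (x, y) = (4, 0).
LHS: y^2 = 0^2 mod 5 = 0
RHS: x^3 + 3 x + 2 = 4^3 + 3*4 + 2 mod 5 = 3
LHS != RHS

No, not on the curve


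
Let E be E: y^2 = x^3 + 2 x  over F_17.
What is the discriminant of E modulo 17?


4 a^3 + 27 b^2 = 4*2^3 + 27*0^2 = 32 + 0 = 32
Delta = -16 * (32) = -512
Delta mod 17 = 15

Delta = 15 (mod 17)


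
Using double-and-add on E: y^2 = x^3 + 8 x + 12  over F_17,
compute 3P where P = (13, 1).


k = 3 = 11_2 (binary, LSB first: 11)
Double-and-add from P = (13, 1):
  bit 0 = 1: acc = O + (13, 1) = (13, 1)
  bit 1 = 1: acc = (13, 1) + (10, 15) = (12, 0)

3P = (12, 0)


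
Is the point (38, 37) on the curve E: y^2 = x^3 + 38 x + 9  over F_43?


Check whether y^2 = x^3 + 38 x + 9 (mod 43) for (x, y) = (38, 37).
LHS: y^2 = 37^2 mod 43 = 36
RHS: x^3 + 38 x + 9 = 38^3 + 38*38 + 9 mod 43 = 38
LHS != RHS

No, not on the curve


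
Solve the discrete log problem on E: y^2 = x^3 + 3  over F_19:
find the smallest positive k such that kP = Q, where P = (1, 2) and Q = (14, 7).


Enumerate multiples of P until we hit Q = (14, 7):
  1P = (1, 2)
  2P = (14, 12)
  3P = (11, 2)
  4P = (7, 17)
  5P = (3, 12)
  6P = (2, 12)
  7P = (2, 7)
  8P = (3, 7)
  9P = (7, 2)
  10P = (11, 17)
  11P = (14, 7)
Match found at i = 11.

k = 11


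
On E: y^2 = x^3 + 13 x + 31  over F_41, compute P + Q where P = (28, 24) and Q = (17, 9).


P != Q, so use the chord formula.
s = (y2 - y1) / (x2 - x1) = (26) / (30) mod 41 = 20
x3 = s^2 - x1 - x2 mod 41 = 20^2 - 28 - 17 = 27
y3 = s (x1 - x3) - y1 mod 41 = 20 * (28 - 27) - 24 = 37

P + Q = (27, 37)


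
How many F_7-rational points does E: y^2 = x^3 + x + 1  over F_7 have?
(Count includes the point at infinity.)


For each x in F_7, count y with y^2 = x^3 + 1 x + 1 mod 7:
  x = 0: RHS = 1, y in [1, 6]  -> 2 point(s)
  x = 2: RHS = 4, y in [2, 5]  -> 2 point(s)
Affine points: 4. Add the point at infinity: total = 5.

#E(F_7) = 5


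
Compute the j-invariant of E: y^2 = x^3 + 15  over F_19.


Delta = -16(4 a^3 + 27 b^2) mod 19 = 4
-1728 * (4 a)^3 = -1728 * (4*0)^3 mod 19 = 0
j = 0 * 4^(-1) mod 19 = 0

j = 0 (mod 19)


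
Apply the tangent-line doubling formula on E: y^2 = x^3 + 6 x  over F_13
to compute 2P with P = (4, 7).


Doubling: s = (3 x1^2 + a) / (2 y1)
s = (3*4^2 + 6) / (2*7) mod 13 = 2
x3 = s^2 - 2 x1 mod 13 = 2^2 - 2*4 = 9
y3 = s (x1 - x3) - y1 mod 13 = 2 * (4 - 9) - 7 = 9

2P = (9, 9)


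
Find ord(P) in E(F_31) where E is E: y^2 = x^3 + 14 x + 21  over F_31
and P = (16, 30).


Compute successive multiples of P until we hit O:
  1P = (16, 30)
  2P = (19, 27)
  3P = (28, 13)
  4P = (3, 11)
  5P = (9, 16)
  6P = (10, 13)
  7P = (7, 11)
  8P = (27, 26)
  ... (continuing to 34P)
  34P = O

ord(P) = 34


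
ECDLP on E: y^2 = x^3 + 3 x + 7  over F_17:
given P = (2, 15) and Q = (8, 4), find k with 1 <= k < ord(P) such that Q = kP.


Enumerate multiples of P until we hit Q = (8, 4):
  1P = (2, 15)
  2P = (9, 7)
  3P = (8, 4)
Match found at i = 3.

k = 3


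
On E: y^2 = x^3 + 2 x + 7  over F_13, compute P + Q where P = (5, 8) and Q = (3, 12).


P != Q, so use the chord formula.
s = (y2 - y1) / (x2 - x1) = (4) / (11) mod 13 = 11
x3 = s^2 - x1 - x2 mod 13 = 11^2 - 5 - 3 = 9
y3 = s (x1 - x3) - y1 mod 13 = 11 * (5 - 9) - 8 = 0

P + Q = (9, 0)


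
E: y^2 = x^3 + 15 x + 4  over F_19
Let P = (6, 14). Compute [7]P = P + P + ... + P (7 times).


k = 7 = 111_2 (binary, LSB first: 111)
Double-and-add from P = (6, 14):
  bit 0 = 1: acc = O + (6, 14) = (6, 14)
  bit 1 = 1: acc = (6, 14) + (8, 3) = (2, 2)
  bit 2 = 1: acc = (2, 2) + (1, 1) = (17, 2)

7P = (17, 2)


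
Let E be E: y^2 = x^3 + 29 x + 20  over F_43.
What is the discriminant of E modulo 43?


4 a^3 + 27 b^2 = 4*29^3 + 27*20^2 = 97556 + 10800 = 108356
Delta = -16 * (108356) = -1733696
Delta mod 43 = 21

Delta = 21 (mod 43)


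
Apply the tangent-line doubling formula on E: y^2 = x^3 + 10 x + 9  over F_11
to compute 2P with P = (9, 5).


Doubling: s = (3 x1^2 + a) / (2 y1)
s = (3*9^2 + 10) / (2*5) mod 11 = 0
x3 = s^2 - 2 x1 mod 11 = 0^2 - 2*9 = 4
y3 = s (x1 - x3) - y1 mod 11 = 0 * (9 - 4) - 5 = 6

2P = (4, 6)


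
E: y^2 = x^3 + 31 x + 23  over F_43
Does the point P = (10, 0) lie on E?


Check whether y^2 = x^3 + 31 x + 23 (mod 43) for (x, y) = (10, 0).
LHS: y^2 = 0^2 mod 43 = 0
RHS: x^3 + 31 x + 23 = 10^3 + 31*10 + 23 mod 43 = 0
LHS = RHS

Yes, on the curve


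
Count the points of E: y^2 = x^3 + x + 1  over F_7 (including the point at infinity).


For each x in F_7, count y with y^2 = x^3 + 1 x + 1 mod 7:
  x = 0: RHS = 1, y in [1, 6]  -> 2 point(s)
  x = 2: RHS = 4, y in [2, 5]  -> 2 point(s)
Affine points: 4. Add the point at infinity: total = 5.

#E(F_7) = 5


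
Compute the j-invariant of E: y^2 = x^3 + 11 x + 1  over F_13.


Delta = -16(4 a^3 + 27 b^2) mod 13 = 2
-1728 * (4 a)^3 = -1728 * (4*11)^3 mod 13 = 8
j = 8 * 2^(-1) mod 13 = 4

j = 4 (mod 13)


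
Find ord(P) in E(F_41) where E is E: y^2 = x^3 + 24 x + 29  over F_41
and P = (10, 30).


Compute successive multiples of P until we hit O:
  1P = (10, 30)
  2P = (19, 28)
  3P = (8, 6)
  4P = (3, 13)
  5P = (18, 15)
  6P = (21, 6)
  7P = (9, 20)
  8P = (40, 39)
  ... (continuing to 45P)
  45P = O

ord(P) = 45


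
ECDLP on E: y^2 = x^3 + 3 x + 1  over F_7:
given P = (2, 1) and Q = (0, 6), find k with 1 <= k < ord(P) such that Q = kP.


Enumerate multiples of P until we hit Q = (0, 6):
  1P = (2, 1)
  2P = (5, 1)
  3P = (0, 6)
Match found at i = 3.

k = 3


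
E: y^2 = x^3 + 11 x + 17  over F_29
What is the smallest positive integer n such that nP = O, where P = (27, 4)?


Compute successive multiples of P until we hit O:
  1P = (27, 4)
  2P = (10, 5)
  3P = (20, 28)
  4P = (5, 20)
  5P = (4, 3)
  6P = (23, 5)
  7P = (28, 18)
  8P = (25, 24)
  ... (continuing to 26P)
  26P = O

ord(P) = 26


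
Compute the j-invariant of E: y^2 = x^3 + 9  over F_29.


Delta = -16(4 a^3 + 27 b^2) mod 29 = 11
-1728 * (4 a)^3 = -1728 * (4*0)^3 mod 29 = 0
j = 0 * 11^(-1) mod 29 = 0

j = 0 (mod 29)


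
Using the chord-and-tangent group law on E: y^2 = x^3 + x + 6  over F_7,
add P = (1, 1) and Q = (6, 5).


P != Q, so use the chord formula.
s = (y2 - y1) / (x2 - x1) = (4) / (5) mod 7 = 5
x3 = s^2 - x1 - x2 mod 7 = 5^2 - 1 - 6 = 4
y3 = s (x1 - x3) - y1 mod 7 = 5 * (1 - 4) - 1 = 5

P + Q = (4, 5)


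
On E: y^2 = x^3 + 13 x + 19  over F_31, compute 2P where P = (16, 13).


Doubling: s = (3 x1^2 + a) / (2 y1)
s = (3*16^2 + 13) / (2*13) mod 31 = 5
x3 = s^2 - 2 x1 mod 31 = 5^2 - 2*16 = 24
y3 = s (x1 - x3) - y1 mod 31 = 5 * (16 - 24) - 13 = 9

2P = (24, 9)


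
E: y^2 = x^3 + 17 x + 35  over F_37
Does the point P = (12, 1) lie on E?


Check whether y^2 = x^3 + 17 x + 35 (mod 37) for (x, y) = (12, 1).
LHS: y^2 = 1^2 mod 37 = 1
RHS: x^3 + 17 x + 35 = 12^3 + 17*12 + 35 mod 37 = 6
LHS != RHS

No, not on the curve


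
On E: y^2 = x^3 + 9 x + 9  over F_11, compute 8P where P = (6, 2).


k = 8 = 1000_2 (binary, LSB first: 0001)
Double-and-add from P = (6, 2):
  bit 0 = 0: acc unchanged = O
  bit 1 = 0: acc unchanged = O
  bit 2 = 0: acc unchanged = O
  bit 3 = 1: acc = O + (6, 9) = (6, 9)

8P = (6, 9)


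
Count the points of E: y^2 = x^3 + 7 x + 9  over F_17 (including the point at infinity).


For each x in F_17, count y with y^2 = x^3 + 7 x + 9 mod 17:
  x = 0: RHS = 9, y in [3, 14]  -> 2 point(s)
  x = 1: RHS = 0, y in [0]  -> 1 point(s)
  x = 4: RHS = 16, y in [4, 13]  -> 2 point(s)
  x = 5: RHS = 16, y in [4, 13]  -> 2 point(s)
  x = 8: RHS = 16, y in [4, 13]  -> 2 point(s)
  x = 9: RHS = 2, y in [6, 11]  -> 2 point(s)
  x = 10: RHS = 8, y in [5, 12]  -> 2 point(s)
  x = 12: RHS = 2, y in [6, 11]  -> 2 point(s)
  x = 13: RHS = 2, y in [6, 11]  -> 2 point(s)
  x = 15: RHS = 4, y in [2, 15]  -> 2 point(s)
  x = 16: RHS = 1, y in [1, 16]  -> 2 point(s)
Affine points: 21. Add the point at infinity: total = 22.

#E(F_17) = 22


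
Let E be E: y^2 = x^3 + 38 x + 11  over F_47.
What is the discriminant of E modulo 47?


4 a^3 + 27 b^2 = 4*38^3 + 27*11^2 = 219488 + 3267 = 222755
Delta = -16 * (222755) = -3564080
Delta mod 47 = 24

Delta = 24 (mod 47)


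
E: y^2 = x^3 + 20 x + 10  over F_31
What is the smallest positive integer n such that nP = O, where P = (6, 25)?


Compute successive multiples of P until we hit O:
  1P = (6, 25)
  2P = (26, 23)
  3P = (8, 0)
  4P = (26, 8)
  5P = (6, 6)
  6P = O

ord(P) = 6


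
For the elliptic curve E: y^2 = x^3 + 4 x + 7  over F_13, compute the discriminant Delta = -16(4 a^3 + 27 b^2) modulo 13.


4 a^3 + 27 b^2 = 4*4^3 + 27*7^2 = 256 + 1323 = 1579
Delta = -16 * (1579) = -25264
Delta mod 13 = 8

Delta = 8 (mod 13)


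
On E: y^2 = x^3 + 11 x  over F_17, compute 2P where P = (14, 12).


Doubling: s = (3 x1^2 + a) / (2 y1)
s = (3*14^2 + 11) / (2*12) mod 17 = 3
x3 = s^2 - 2 x1 mod 17 = 3^2 - 2*14 = 15
y3 = s (x1 - x3) - y1 mod 17 = 3 * (14 - 15) - 12 = 2

2P = (15, 2)


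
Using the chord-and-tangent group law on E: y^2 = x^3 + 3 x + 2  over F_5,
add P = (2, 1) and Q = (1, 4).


P != Q, so use the chord formula.
s = (y2 - y1) / (x2 - x1) = (3) / (4) mod 5 = 2
x3 = s^2 - x1 - x2 mod 5 = 2^2 - 2 - 1 = 1
y3 = s (x1 - x3) - y1 mod 5 = 2 * (2 - 1) - 1 = 1

P + Q = (1, 1)


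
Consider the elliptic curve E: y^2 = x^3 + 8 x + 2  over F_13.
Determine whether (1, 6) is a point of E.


Check whether y^2 = x^3 + 8 x + 2 (mod 13) for (x, y) = (1, 6).
LHS: y^2 = 6^2 mod 13 = 10
RHS: x^3 + 8 x + 2 = 1^3 + 8*1 + 2 mod 13 = 11
LHS != RHS

No, not on the curve


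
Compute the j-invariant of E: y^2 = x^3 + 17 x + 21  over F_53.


Delta = -16(4 a^3 + 27 b^2) mod 53 = 40
-1728 * (4 a)^3 = -1728 * (4*17)^3 mod 53 = 14
j = 14 * 40^(-1) mod 53 = 3

j = 3 (mod 53)


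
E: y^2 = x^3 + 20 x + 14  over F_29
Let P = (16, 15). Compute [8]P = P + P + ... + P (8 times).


k = 8 = 1000_2 (binary, LSB first: 0001)
Double-and-add from P = (16, 15):
  bit 0 = 0: acc unchanged = O
  bit 1 = 0: acc unchanged = O
  bit 2 = 0: acc unchanged = O
  bit 3 = 1: acc = O + (27, 13) = (27, 13)

8P = (27, 13)


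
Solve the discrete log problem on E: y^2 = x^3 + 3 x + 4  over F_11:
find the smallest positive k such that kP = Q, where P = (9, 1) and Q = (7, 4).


Enumerate multiples of P until we hit Q = (7, 4):
  1P = (9, 1)
  2P = (8, 1)
  3P = (5, 10)
  4P = (0, 9)
  5P = (7, 7)
  6P = (4, 6)
  7P = (10, 0)
  8P = (4, 5)
  9P = (7, 4)
Match found at i = 9.

k = 9


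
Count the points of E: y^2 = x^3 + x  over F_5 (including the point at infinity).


For each x in F_5, count y with y^2 = x^3 + 1 x + 0 mod 5:
  x = 0: RHS = 0, y in [0]  -> 1 point(s)
  x = 2: RHS = 0, y in [0]  -> 1 point(s)
  x = 3: RHS = 0, y in [0]  -> 1 point(s)
Affine points: 3. Add the point at infinity: total = 4.

#E(F_5) = 4


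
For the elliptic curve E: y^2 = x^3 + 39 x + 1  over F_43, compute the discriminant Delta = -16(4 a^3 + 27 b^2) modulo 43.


4 a^3 + 27 b^2 = 4*39^3 + 27*1^2 = 237276 + 27 = 237303
Delta = -16 * (237303) = -3796848
Delta mod 43 = 9

Delta = 9 (mod 43)


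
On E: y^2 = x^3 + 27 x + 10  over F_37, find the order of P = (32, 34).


Compute successive multiples of P until we hit O:
  1P = (32, 34)
  2P = (3, 28)
  3P = (28, 0)
  4P = (3, 9)
  5P = (32, 3)
  6P = O

ord(P) = 6


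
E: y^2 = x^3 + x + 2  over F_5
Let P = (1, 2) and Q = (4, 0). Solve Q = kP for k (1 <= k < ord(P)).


Enumerate multiples of P until we hit Q = (4, 0):
  1P = (1, 2)
  2P = (4, 0)
Match found at i = 2.

k = 2


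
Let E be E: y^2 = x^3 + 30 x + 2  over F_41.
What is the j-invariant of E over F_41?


Delta = -16(4 a^3 + 27 b^2) mod 41 = 21
-1728 * (4 a)^3 = -1728 * (4*30)^3 mod 41 = 39
j = 39 * 21^(-1) mod 41 = 37

j = 37 (mod 41)


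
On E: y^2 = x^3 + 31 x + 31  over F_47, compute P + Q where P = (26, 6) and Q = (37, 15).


P != Q, so use the chord formula.
s = (y2 - y1) / (x2 - x1) = (9) / (11) mod 47 = 35
x3 = s^2 - x1 - x2 mod 47 = 35^2 - 26 - 37 = 34
y3 = s (x1 - x3) - y1 mod 47 = 35 * (26 - 34) - 6 = 43

P + Q = (34, 43)
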